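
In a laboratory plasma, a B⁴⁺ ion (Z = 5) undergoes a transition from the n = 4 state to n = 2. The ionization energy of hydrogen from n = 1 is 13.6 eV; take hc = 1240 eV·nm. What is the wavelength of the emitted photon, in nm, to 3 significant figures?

19.5 nm

For Z = 5 the level energies scale as Z², so the effective Rydberg energy is 13.6 × 25 = 340.0 eV.
ΔE = 340.0 × (1/2² − 1/4²) = 340.0 × 0.1875 = 63.75 eV.
λ = hc/ΔE = 1240 / 63.75 = 19.5 nm.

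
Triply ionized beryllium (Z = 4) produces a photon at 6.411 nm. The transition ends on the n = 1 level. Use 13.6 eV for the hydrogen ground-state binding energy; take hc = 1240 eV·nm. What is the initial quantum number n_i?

n_i = 3

The photon energy is ΔE = hc/λ = 1240 / 6.411 = 193.4 eV.
With Z = 4, ΔE = 217.6 × (1/n_f² − 1/n_i²), so 1/n_f² − 1/n_i² = 0.8889.
With n_f = 1: 1/n_i² = 1/1 − 0.8889 = 0.1111, so n_i ≈ 3.00.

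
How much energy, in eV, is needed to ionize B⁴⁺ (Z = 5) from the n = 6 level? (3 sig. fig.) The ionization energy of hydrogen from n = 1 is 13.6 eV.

9.44 eV

E_n = −13.6 Z²/n² = −340.0/n² eV for Z = 5.
E_6 = −340.0/36 = −9.44 eV, so ionization (to E = 0) requires 9.44 eV.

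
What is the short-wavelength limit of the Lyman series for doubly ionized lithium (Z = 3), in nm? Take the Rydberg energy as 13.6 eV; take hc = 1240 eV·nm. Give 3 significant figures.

10.1 nm

The Lyman series has lower level n_f = 1; the series limit corresponds to n_i → ∞.
ΔE_max = 13.6 × 9 / 1² = 122.4 eV.
λ_min = 1240 / 122.4 = 10.1 nm.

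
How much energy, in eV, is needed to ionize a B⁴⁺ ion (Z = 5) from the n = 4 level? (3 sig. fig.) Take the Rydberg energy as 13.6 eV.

E_n = −13.6 Z²/n² = −340.0/n² eV for Z = 5.
E_4 = −340.0/16 = −21.3 eV, so ionization (to E = 0) requires 21.3 eV.

21.3 eV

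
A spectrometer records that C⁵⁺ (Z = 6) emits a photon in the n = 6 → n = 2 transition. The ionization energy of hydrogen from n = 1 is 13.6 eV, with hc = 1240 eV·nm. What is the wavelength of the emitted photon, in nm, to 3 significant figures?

For Z = 6 the level energies scale as Z², so the effective Rydberg energy is 13.6 × 36 = 489.6 eV.
ΔE = 489.6 × (1/2² − 1/6²) = 489.6 × 0.2222 = 108.8 eV.
λ = hc/ΔE = 1240 / 108.8 = 11.4 nm.

11.4 nm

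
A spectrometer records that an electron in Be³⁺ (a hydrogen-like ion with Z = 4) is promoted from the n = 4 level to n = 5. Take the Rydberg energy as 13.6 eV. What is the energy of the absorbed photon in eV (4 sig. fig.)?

The Bohr energies scale as Z², so for Z = 4: E_n = −217.6/n² eV.
E_5 = −217.6/25 = −8.704 eV and E_4 = −217.6/16 = −13.60 eV.
The photon energy is |E_5 − E_4| = 4.896 eV.

4.896 eV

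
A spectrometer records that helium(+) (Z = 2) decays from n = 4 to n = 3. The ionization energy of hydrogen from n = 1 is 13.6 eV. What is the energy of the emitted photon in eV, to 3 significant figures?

2.64 eV

The Bohr energies scale as Z², so for Z = 2: E_n = −54.40/n² eV.
E_4 = −54.40/16 = −3.400 eV and E_3 = −54.40/9 = −6.044 eV.
The photon energy is |E_4 − E_3| = 2.64 eV.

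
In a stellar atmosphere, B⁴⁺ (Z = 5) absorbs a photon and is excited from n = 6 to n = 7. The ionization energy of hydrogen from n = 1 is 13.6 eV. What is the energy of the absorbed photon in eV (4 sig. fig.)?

The Bohr energies scale as Z², so for Z = 5: E_n = −340.0/n² eV.
E_7 = −340.0/49 = −6.939 eV and E_6 = −340.0/36 = −9.444 eV.
The photon energy is |E_7 − E_6| = 2.506 eV.

2.506 eV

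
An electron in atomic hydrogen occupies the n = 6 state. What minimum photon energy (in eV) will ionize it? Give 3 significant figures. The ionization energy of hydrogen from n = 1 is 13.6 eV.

0.378 eV

E_6 = −13.60/36 = −0.378 eV, so ionization (to E = 0) requires 0.378 eV.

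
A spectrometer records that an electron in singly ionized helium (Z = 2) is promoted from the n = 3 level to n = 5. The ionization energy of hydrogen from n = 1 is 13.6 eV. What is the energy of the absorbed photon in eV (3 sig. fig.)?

The Bohr energies scale as Z², so for Z = 2: E_n = −54.40/n² eV.
E_5 = −54.40/25 = −2.176 eV and E_3 = −54.40/9 = −6.044 eV.
The photon energy is |E_5 − E_3| = 3.87 eV.

3.87 eV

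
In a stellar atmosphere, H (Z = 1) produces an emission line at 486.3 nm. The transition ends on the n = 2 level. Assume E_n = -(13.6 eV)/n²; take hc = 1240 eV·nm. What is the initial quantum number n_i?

The photon energy is ΔE = hc/λ = 1240 / 486.3 = 2.550 eV.
With Z = 1, ΔE = 13.60 × (1/n_f² − 1/n_i²), so 1/n_f² − 1/n_i² = 0.1875.
With n_f = 2: 1/n_i² = 1/4 − 0.1875 = 0.06251, so n_i ≈ 4.00.

n_i = 4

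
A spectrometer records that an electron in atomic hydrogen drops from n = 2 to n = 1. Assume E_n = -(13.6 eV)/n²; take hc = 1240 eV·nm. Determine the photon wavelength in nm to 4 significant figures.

121.6 nm

ΔE = 13.60 × (1/1² − 1/2²) = 13.60 × 0.7500 = 10.20 eV.
λ = hc/ΔE = 1240 / 10.20 = 121.6 nm.
This line belongs to the Lyman series.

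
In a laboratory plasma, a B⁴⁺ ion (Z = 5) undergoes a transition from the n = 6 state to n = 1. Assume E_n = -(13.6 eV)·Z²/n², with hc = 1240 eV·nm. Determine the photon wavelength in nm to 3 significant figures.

For Z = 5 the level energies scale as Z², so the effective Rydberg energy is 13.6 × 25 = 340.0 eV.
ΔE = 340.0 × (1/1² − 1/6²) = 340.0 × 0.9722 = 330.6 eV.
λ = hc/ΔE = 1240 / 330.6 = 3.75 nm.

3.75 nm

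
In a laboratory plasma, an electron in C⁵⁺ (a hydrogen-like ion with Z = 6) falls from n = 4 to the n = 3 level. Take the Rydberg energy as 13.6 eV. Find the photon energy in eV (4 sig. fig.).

The Bohr energies scale as Z², so for Z = 6: E_n = −489.6/n² eV.
E_4 = −489.6/16 = −30.60 eV and E_3 = −489.6/9 = −54.40 eV.
The photon energy is |E_4 − E_3| = 23.80 eV.

23.80 eV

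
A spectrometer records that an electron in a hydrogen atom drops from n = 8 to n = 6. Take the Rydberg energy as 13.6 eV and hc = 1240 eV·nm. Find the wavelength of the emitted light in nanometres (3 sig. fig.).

7500 nm

ΔE = 13.60 × (1/6² − 1/8²) = 13.60 × 0.01215 = 0.1653 eV.
λ = hc/ΔE = 1240 / 0.1653 = 7500 nm.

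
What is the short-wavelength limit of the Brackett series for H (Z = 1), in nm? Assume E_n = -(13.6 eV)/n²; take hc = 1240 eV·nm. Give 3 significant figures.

The Brackett series has lower level n_f = 4; the series limit corresponds to n_i → ∞.
ΔE_max = 13.6 × 1 / 4² = 0.8500 eV.
λ_min = 1240 / 0.8500 = 1460 nm.

1460 nm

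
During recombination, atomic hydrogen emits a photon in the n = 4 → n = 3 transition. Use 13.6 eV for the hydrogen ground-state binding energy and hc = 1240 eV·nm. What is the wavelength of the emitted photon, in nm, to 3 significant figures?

ΔE = 13.60 × (1/3² − 1/4²) = 13.60 × 0.04861 = 0.6611 eV.
λ = hc/ΔE = 1240 / 0.6611 = 1880 nm.
This line belongs to the Paschen series.

1880 nm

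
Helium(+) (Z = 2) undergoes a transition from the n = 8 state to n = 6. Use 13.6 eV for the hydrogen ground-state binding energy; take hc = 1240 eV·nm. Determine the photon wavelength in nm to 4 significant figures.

1876 nm

For Z = 2 the level energies scale as Z², so the effective Rydberg energy is 13.6 × 4 = 54.40 eV.
ΔE = 54.40 × (1/6² − 1/8²) = 54.40 × 0.01215 = 0.6611 eV.
λ = hc/ΔE = 1240 / 0.6611 = 1876 nm.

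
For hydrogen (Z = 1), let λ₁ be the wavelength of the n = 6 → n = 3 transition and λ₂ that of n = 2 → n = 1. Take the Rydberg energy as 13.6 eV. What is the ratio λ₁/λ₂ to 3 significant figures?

9.00

λ ∝ 1/ΔE ∝ 1/(1/n_f² − 1/n_i²), and the Z² and hc factors cancel in the ratio.
λ₁/λ₂ = (1/1² − 1/2²)/(1/3² − 1/6²) = 0.7500/0.08333 = 9.00.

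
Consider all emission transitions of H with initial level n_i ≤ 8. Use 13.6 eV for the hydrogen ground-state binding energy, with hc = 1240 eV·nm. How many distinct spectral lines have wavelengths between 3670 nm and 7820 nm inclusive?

Enumerate all n_i → n_f pairs with 1 ≤ n_f < n_i ≤ 8 and compute λ = 1240 / [13.6·1·(1/n_f² − 1/n_i²)].
Lines falling in [3670, 7820] nm: 8→5 (3741 nm), 5→4 (4052 nm), 7→5 (4654 nm), 6→5 (7460 nm), 8→6 (7503 nm).

5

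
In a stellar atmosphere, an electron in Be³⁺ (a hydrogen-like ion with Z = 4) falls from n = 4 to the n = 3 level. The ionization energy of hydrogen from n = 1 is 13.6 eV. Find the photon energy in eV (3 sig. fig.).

The Bohr energies scale as Z², so for Z = 4: E_n = −217.6/n² eV.
E_4 = −217.6/16 = −13.60 eV and E_3 = −217.6/9 = −24.18 eV.
The photon energy is |E_4 − E_3| = 10.6 eV.

10.6 eV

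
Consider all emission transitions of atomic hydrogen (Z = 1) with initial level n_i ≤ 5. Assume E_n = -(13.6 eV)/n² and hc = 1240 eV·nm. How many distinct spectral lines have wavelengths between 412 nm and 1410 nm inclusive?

Enumerate all n_i → n_f pairs with 1 ≤ n_f < n_i ≤ 5 and compute λ = 1240 / [13.6·1·(1/n_f² − 1/n_i²)].
Lines falling in [412, 1410] nm: 5→2 (434.2 nm), 4→2 (486.3 nm), 3→2 (656.5 nm), 5→3 (1282 nm).

4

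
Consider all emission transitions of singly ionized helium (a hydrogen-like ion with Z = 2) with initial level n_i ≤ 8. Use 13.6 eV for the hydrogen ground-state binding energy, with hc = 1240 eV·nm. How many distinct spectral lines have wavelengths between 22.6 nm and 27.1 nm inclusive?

6

Enumerate all n_i → n_f pairs with 1 ≤ n_f < n_i ≤ 8 and compute λ = 1240 / [13.6·4·(1/n_f² − 1/n_i²)].
Lines falling in [22.6, 27.1] nm: 8→1 (23.16 nm), 7→1 (23.27 nm), 6→1 (23.45 nm), 5→1 (23.74 nm), 4→1 (24.31 nm), 3→1 (25.64 nm).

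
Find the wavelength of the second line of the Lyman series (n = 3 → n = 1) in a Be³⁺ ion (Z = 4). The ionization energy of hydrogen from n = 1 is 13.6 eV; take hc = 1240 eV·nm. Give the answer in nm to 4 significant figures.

The Lyman series terminates on n_f = 1; the second line has n_i = 1+2 = 3.
ΔE = 217.6 × (1/1² − 1/3²) = 193.4 eV.
λ = 1240 / 193.4 = 6.411 nm.

6.411 nm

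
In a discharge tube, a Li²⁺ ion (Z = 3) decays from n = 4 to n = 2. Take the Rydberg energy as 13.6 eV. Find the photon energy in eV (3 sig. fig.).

The Bohr energies scale as Z², so for Z = 3: E_n = −122.4/n² eV.
E_4 = −122.4/16 = −7.650 eV and E_2 = −122.4/4 = −30.60 eV.
The photon energy is |E_4 − E_2| = 23.0 eV.

23.0 eV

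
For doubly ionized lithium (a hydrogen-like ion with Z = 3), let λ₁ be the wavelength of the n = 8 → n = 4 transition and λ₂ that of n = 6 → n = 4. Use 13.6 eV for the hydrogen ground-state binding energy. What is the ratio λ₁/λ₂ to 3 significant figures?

λ ∝ 1/ΔE ∝ 1/(1/n_f² − 1/n_i²), and the Z² and hc factors cancel in the ratio.
λ₁/λ₂ = (1/4² − 1/6²)/(1/4² − 1/8²) = 0.03472/0.04688 = 0.741.

0.741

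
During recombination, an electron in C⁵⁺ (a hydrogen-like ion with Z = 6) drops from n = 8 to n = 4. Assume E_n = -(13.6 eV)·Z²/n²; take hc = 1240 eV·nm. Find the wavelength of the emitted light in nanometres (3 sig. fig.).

For Z = 6 the level energies scale as Z², so the effective Rydberg energy is 13.6 × 36 = 489.6 eV.
ΔE = 489.6 × (1/4² − 1/8²) = 489.6 × 0.04688 = 22.95 eV.
λ = hc/ΔE = 1240 / 22.95 = 54.0 nm.

54.0 nm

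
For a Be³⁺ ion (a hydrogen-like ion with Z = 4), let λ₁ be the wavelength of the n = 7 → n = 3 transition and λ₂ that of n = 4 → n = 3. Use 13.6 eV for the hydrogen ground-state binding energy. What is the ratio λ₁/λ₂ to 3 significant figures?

λ ∝ 1/ΔE ∝ 1/(1/n_f² − 1/n_i²), and the Z² and hc factors cancel in the ratio.
λ₁/λ₂ = (1/3² − 1/4²)/(1/3² − 1/7²) = 0.04861/0.09070 = 0.536.

0.536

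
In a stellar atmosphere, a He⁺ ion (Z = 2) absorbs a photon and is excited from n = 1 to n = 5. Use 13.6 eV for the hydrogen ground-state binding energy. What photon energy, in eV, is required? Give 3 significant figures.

52.2 eV

The Bohr energies scale as Z², so for Z = 2: E_n = −54.40/n² eV.
E_5 = −54.40/25 = −2.176 eV and E_1 = −54.40/1 = −54.40 eV.
The photon energy is |E_5 − E_1| = 52.2 eV.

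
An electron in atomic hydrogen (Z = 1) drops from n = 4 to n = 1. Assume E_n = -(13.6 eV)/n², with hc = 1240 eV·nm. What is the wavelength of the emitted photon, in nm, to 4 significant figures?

ΔE = 13.60 × (1/1² − 1/4²) = 13.60 × 0.9375 = 12.75 eV.
λ = hc/ΔE = 1240 / 12.75 = 97.25 nm.

97.25 nm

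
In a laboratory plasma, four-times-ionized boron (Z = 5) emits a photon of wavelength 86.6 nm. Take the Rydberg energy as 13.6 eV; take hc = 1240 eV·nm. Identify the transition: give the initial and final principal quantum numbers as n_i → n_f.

n_i = 7, n_f = 4

The photon energy is ΔE = hc/λ = 1240 / 86.6 = 14.32 eV.
With Z = 5, ΔE = 340.0 × (1/n_f² − 1/n_i²), so 1/n_f² − 1/n_i² = 0.04211.
Trying n_f = 4 gives 1/n_i² = 0.02039, i.e. n_i ≈ 7; this pair matches.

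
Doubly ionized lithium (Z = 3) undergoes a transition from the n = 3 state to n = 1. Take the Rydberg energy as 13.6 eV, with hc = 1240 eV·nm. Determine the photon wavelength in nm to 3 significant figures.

11.4 nm

For Z = 3 the level energies scale as Z², so the effective Rydberg energy is 13.6 × 9 = 122.4 eV.
ΔE = 122.4 × (1/1² − 1/3²) = 122.4 × 0.8889 = 108.8 eV.
λ = hc/ΔE = 1240 / 108.8 = 11.4 nm.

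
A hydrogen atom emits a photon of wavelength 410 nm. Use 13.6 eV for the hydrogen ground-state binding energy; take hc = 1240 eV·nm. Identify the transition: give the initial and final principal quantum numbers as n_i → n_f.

n_i = 6, n_f = 2

The photon energy is ΔE = hc/λ = 1240 / 410 = 3.024 eV.
With Z = 1, ΔE = 13.60 × (1/n_f² − 1/n_i²), so 1/n_f² − 1/n_i² = 0.2224.
Trying n_f = 2 gives 1/n_i² = 0.02762, i.e. n_i ≈ 6; this pair matches.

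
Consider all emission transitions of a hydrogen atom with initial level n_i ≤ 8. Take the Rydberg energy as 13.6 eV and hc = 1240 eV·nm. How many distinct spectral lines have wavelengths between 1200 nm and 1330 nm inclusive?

1

Enumerate all n_i → n_f pairs with 1 ≤ n_f < n_i ≤ 8 and compute λ = 1240 / [13.6·1·(1/n_f² − 1/n_i²)].
Lines falling in [1200, 1330] nm: 5→3 (1282 nm).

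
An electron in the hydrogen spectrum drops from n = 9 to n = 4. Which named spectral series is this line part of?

The series is set by the lower level: n_f = 4 is the Brackett series.

Brackett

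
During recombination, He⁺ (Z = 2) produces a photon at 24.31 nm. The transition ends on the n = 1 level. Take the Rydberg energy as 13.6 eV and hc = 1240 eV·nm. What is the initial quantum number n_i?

n_i = 4

The photon energy is ΔE = hc/λ = 1240 / 24.31 = 51.01 eV.
With Z = 2, ΔE = 54.40 × (1/n_f² − 1/n_i²), so 1/n_f² − 1/n_i² = 0.9376.
With n_f = 1: 1/n_i² = 1/1 − 0.9376 = 0.06236, so n_i ≈ 4.00.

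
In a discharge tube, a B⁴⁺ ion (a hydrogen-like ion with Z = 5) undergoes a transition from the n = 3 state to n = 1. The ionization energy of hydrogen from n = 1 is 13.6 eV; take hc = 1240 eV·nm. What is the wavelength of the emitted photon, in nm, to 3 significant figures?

4.10 nm

For Z = 5 the level energies scale as Z², so the effective Rydberg energy is 13.6 × 25 = 340.0 eV.
ΔE = 340.0 × (1/1² − 1/3²) = 340.0 × 0.8889 = 302.2 eV.
λ = hc/ΔE = 1240 / 302.2 = 4.10 nm.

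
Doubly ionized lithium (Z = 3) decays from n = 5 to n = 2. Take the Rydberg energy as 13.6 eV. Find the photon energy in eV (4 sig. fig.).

25.70 eV

The Bohr energies scale as Z², so for Z = 3: E_n = −122.4/n² eV.
E_5 = −122.4/25 = −4.896 eV and E_2 = −122.4/4 = −30.60 eV.
The photon energy is |E_5 − E_2| = 25.70 eV.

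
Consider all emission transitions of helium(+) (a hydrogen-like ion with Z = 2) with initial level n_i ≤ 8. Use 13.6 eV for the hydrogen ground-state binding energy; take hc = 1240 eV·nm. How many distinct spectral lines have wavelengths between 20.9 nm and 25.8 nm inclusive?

Enumerate all n_i → n_f pairs with 1 ≤ n_f < n_i ≤ 8 and compute λ = 1240 / [13.6·4·(1/n_f² − 1/n_i²)].
Lines falling in [20.9, 25.8] nm: 8→1 (23.16 nm), 7→1 (23.27 nm), 6→1 (23.45 nm), 5→1 (23.74 nm), 4→1 (24.31 nm), 3→1 (25.64 nm).

6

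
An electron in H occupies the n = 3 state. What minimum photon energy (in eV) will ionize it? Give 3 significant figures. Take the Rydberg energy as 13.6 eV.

1.51 eV

E_3 = −13.60/9 = −1.51 eV, so ionization (to E = 0) requires 1.51 eV.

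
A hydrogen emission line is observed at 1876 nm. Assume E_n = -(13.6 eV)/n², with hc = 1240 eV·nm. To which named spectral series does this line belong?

ΔE = 1240/1876 = 0.6610 eV.
This matches 13.6 × (1/3² − 1/4²), so n_f = 3: the Paschen series.

Paschen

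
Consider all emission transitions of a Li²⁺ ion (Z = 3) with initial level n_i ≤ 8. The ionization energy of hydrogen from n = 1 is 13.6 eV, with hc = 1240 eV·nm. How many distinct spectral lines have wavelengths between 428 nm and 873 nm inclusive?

4

Enumerate all n_i → n_f pairs with 1 ≤ n_f < n_i ≤ 8 and compute λ = 1240 / [13.6·9·(1/n_f² − 1/n_i²)].
Lines falling in [428, 873] nm: 5→4 (450.3 nm), 7→5 (517.1 nm), 6→5 (828.9 nm), 8→6 (833.6 nm).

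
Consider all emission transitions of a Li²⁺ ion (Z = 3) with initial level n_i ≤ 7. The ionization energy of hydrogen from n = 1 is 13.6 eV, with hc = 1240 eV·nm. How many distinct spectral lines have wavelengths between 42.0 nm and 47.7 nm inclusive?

Enumerate all n_i → n_f pairs with 1 ≤ n_f < n_i ≤ 7 and compute λ = 1240 / [13.6·9·(1/n_f² − 1/n_i²)].
Lines falling in [42.0, 47.7] nm: 7→2 (44.12 nm), 6→2 (45.59 nm).

2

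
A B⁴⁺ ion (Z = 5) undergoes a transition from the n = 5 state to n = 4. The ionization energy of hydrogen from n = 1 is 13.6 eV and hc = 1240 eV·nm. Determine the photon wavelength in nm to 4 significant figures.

For Z = 5 the level energies scale as Z², so the effective Rydberg energy is 13.6 × 25 = 340.0 eV.
ΔE = 340.0 × (1/4² − 1/5²) = 340.0 × 0.02250 = 7.650 eV.
λ = hc/ΔE = 1240 / 7.650 = 162.1 nm.

162.1 nm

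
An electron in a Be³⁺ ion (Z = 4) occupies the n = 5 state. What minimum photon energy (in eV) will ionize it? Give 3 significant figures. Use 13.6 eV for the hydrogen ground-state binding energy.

8.70 eV

E_n = −13.6 Z²/n² = −217.6/n² eV for Z = 4.
E_5 = −217.6/25 = −8.70 eV, so ionization (to E = 0) requires 8.70 eV.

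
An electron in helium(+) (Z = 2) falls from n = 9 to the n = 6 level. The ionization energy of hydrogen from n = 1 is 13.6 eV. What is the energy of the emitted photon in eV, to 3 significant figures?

0.840 eV

The Bohr energies scale as Z², so for Z = 2: E_n = −54.40/n² eV.
E_9 = −54.40/81 = −0.6716 eV and E_6 = −54.40/36 = −1.511 eV.
The photon energy is |E_9 − E_6| = 0.840 eV.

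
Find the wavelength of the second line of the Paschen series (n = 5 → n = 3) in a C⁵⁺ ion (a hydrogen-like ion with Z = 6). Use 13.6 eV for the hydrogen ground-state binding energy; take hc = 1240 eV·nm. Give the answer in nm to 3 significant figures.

35.6 nm

The Paschen series terminates on n_f = 3; the second line has n_i = 3+2 = 5.
ΔE = 489.6 × (1/3² − 1/5²) = 34.82 eV.
λ = 1240 / 34.82 = 35.6 nm.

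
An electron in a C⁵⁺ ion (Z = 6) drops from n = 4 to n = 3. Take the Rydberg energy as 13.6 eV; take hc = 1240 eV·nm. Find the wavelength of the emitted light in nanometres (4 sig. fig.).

For Z = 6 the level energies scale as Z², so the effective Rydberg energy is 13.6 × 36 = 489.6 eV.
ΔE = 489.6 × (1/3² − 1/4²) = 489.6 × 0.04861 = 23.80 eV.
λ = hc/ΔE = 1240 / 23.80 = 52.10 nm.

52.10 nm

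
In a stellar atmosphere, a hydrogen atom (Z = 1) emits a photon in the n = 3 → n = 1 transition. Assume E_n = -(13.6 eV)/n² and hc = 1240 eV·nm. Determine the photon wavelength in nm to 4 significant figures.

102.6 nm

ΔE = 13.60 × (1/1² − 1/3²) = 13.60 × 0.8889 = 12.09 eV.
λ = hc/ΔE = 1240 / 12.09 = 102.6 nm.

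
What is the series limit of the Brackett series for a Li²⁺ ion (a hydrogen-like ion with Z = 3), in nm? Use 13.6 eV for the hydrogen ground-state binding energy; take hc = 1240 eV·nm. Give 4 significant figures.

162.1 nm

The Brackett series has lower level n_f = 4; the series limit corresponds to n_i → ∞.
ΔE_max = 13.6 × 9 / 4² = 7.650 eV.
λ_min = 1240 / 7.650 = 162.1 nm.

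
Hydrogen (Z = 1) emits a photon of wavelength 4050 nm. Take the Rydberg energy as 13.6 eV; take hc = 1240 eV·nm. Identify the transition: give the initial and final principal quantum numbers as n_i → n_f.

n_i = 5, n_f = 4

The photon energy is ΔE = hc/λ = 1240 / 4050 = 0.3062 eV.
With Z = 1, ΔE = 13.60 × (1/n_f² − 1/n_i²), so 1/n_f² − 1/n_i² = 0.02251.
Trying n_f = 4 gives 1/n_i² = 0.03999, i.e. n_i ≈ 5; this pair matches.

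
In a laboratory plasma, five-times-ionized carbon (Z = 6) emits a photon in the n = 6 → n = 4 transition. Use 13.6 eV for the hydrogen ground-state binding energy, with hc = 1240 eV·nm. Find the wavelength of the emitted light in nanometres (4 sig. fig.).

72.94 nm

For Z = 6 the level energies scale as Z², so the effective Rydberg energy is 13.6 × 36 = 489.6 eV.
ΔE = 489.6 × (1/4² − 1/6²) = 489.6 × 0.03472 = 17.00 eV.
λ = hc/ΔE = 1240 / 17.00 = 72.94 nm.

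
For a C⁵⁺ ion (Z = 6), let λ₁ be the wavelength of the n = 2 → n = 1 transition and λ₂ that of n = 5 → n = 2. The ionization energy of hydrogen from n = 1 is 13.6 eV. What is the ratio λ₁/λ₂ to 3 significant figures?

λ ∝ 1/ΔE ∝ 1/(1/n_f² − 1/n_i²), and the Z² and hc factors cancel in the ratio.
λ₁/λ₂ = (1/2² − 1/5²)/(1/1² − 1/2²) = 0.2100/0.7500 = 0.280.

0.280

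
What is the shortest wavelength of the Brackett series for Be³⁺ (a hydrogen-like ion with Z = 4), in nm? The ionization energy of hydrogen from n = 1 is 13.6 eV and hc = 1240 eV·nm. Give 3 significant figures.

The Brackett series has lower level n_f = 4; the series limit corresponds to n_i → ∞.
ΔE_max = 13.6 × 16 / 4² = 13.60 eV.
λ_min = 1240 / 13.60 = 91.2 nm.

91.2 nm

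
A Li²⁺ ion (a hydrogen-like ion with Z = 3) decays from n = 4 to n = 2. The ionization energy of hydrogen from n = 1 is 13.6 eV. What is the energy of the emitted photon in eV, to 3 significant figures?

The Bohr energies scale as Z², so for Z = 3: E_n = −122.4/n² eV.
E_4 = −122.4/16 = −7.650 eV and E_2 = −122.4/4 = −30.60 eV.
The photon energy is |E_4 − E_2| = 23.0 eV.

23.0 eV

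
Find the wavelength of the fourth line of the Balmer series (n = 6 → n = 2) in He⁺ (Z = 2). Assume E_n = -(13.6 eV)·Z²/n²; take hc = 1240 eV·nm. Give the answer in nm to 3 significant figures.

103 nm

The Balmer series terminates on n_f = 2; the fourth line has n_i = 2+4 = 6.
ΔE = 54.40 × (1/2² − 1/6²) = 12.09 eV.
λ = 1240 / 12.09 = 103 nm.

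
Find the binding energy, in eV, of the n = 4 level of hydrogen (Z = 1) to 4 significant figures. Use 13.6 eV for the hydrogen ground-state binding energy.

E_4 = −13.60/16 = −0.8500 eV, so ionization (to E = 0) requires 0.8500 eV.

0.8500 eV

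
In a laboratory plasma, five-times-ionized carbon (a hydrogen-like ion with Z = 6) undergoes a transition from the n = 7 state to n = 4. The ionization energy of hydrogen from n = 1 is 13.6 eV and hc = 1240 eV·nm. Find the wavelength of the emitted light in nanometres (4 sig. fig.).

60.17 nm

For Z = 6 the level energies scale as Z², so the effective Rydberg energy is 13.6 × 36 = 489.6 eV.
ΔE = 489.6 × (1/4² − 1/7²) = 489.6 × 0.04209 = 20.61 eV.
λ = hc/ΔE = 1240 / 20.61 = 60.17 nm.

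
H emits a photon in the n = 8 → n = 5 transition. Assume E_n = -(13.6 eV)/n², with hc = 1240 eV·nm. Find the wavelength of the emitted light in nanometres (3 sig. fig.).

3740 nm

ΔE = 13.60 × (1/5² − 1/8²) = 13.60 × 0.02438 = 0.3315 eV.
λ = hc/ΔE = 1240 / 0.3315 = 3740 nm.
This line belongs to the Pfund series.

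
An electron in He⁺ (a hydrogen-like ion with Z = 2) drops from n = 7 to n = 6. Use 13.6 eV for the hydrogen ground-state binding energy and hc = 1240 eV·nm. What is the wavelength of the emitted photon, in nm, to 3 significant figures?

3090 nm

For Z = 2 the level energies scale as Z², so the effective Rydberg energy is 13.6 × 4 = 54.40 eV.
ΔE = 54.40 × (1/6² − 1/7²) = 54.40 × 0.007370 = 0.4009 eV.
λ = hc/ΔE = 1240 / 0.4009 = 3090 nm.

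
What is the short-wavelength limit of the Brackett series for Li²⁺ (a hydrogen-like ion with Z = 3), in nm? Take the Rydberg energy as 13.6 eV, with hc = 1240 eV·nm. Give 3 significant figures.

162 nm

The Brackett series has lower level n_f = 4; the series limit corresponds to n_i → ∞.
ΔE_max = 13.6 × 9 / 4² = 7.650 eV.
λ_min = 1240 / 7.650 = 162 nm.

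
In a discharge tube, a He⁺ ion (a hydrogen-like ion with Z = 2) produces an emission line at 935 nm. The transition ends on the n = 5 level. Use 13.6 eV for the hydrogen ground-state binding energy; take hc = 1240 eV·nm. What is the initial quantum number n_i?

n_i = 8

The photon energy is ΔE = hc/λ = 1240 / 935 = 1.326 eV.
With Z = 2, ΔE = 54.40 × (1/n_f² − 1/n_i²), so 1/n_f² − 1/n_i² = 0.02438.
With n_f = 5: 1/n_i² = 1/25 − 0.02438 = 0.01562, so n_i ≈ 8.00.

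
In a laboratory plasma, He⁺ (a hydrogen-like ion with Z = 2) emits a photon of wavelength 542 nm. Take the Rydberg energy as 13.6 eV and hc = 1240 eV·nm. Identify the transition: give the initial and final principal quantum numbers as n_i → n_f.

n_i = 7, n_f = 4

The photon energy is ΔE = hc/λ = 1240 / 542 = 2.288 eV.
With Z = 2, ΔE = 54.40 × (1/n_f² − 1/n_i²), so 1/n_f² − 1/n_i² = 0.04206.
Trying n_f = 4 gives 1/n_i² = 0.02044, i.e. n_i ≈ 7; this pair matches.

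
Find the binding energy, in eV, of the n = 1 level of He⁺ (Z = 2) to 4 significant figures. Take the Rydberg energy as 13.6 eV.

E_n = −13.6 Z²/n² = −54.40/n² eV for Z = 2.
E_1 = −54.40/1 = −54.40 eV, so ionization (to E = 0) requires 54.40 eV.

54.40 eV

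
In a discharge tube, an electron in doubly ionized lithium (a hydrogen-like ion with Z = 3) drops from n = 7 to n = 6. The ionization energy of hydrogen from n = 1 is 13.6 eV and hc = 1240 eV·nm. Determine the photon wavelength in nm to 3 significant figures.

1370 nm

For Z = 3 the level energies scale as Z², so the effective Rydberg energy is 13.6 × 9 = 122.4 eV.
ΔE = 122.4 × (1/6² − 1/7²) = 122.4 × 0.007370 = 0.9020 eV.
λ = hc/ΔE = 1240 / 0.9020 = 1370 nm.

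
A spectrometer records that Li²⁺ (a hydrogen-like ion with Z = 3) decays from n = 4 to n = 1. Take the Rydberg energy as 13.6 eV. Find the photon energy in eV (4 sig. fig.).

The Bohr energies scale as Z², so for Z = 3: E_n = −122.4/n² eV.
E_4 = −122.4/16 = −7.650 eV and E_1 = −122.4/1 = −122.4 eV.
The photon energy is |E_4 − E_1| = 114.8 eV.

114.8 eV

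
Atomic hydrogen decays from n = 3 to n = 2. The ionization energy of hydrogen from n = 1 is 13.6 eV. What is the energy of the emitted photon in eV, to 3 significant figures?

E_3 = −13.60/9 = −1.511 eV and E_2 = −13.60/4 = −3.400 eV.
The photon energy is |E_3 − E_2| = 1.89 eV.

1.89 eV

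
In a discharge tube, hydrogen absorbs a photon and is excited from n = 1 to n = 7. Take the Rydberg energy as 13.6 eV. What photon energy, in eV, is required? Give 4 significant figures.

13.32 eV

E_7 = −13.60/49 = −0.2776 eV and E_1 = −13.60/1 = −13.60 eV.
The photon energy is |E_7 − E_1| = 13.32 eV.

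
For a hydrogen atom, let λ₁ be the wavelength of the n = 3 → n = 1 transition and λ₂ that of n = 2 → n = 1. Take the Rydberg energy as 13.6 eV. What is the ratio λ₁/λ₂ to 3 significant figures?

λ ∝ 1/ΔE ∝ 1/(1/n_f² − 1/n_i²), and the Z² and hc factors cancel in the ratio.
λ₁/λ₂ = (1/1² − 1/2²)/(1/1² − 1/3²) = 0.7500/0.8889 = 0.844.

0.844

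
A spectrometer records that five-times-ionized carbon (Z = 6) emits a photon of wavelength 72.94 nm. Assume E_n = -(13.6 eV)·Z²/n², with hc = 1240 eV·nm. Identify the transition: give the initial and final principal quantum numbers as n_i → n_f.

n_i = 6, n_f = 4

The photon energy is ΔE = hc/λ = 1240 / 72.94 = 17.00 eV.
With Z = 6, ΔE = 489.6 × (1/n_f² − 1/n_i²), so 1/n_f² − 1/n_i² = 0.03472.
Trying n_f = 4 gives 1/n_i² = 0.02778, i.e. n_i ≈ 6; this pair matches.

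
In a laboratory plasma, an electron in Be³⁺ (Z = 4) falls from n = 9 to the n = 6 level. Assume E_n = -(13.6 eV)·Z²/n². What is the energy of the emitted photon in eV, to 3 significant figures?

3.36 eV

The Bohr energies scale as Z², so for Z = 4: E_n = −217.6/n² eV.
E_9 = −217.6/81 = −2.686 eV and E_6 = −217.6/36 = −6.044 eV.
The photon energy is |E_9 − E_6| = 3.36 eV.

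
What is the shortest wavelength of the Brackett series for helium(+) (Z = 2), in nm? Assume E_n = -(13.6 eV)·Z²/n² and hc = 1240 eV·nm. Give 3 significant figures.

365 nm

The Brackett series has lower level n_f = 4; the series limit corresponds to n_i → ∞.
ΔE_max = 13.6 × 4 / 4² = 3.400 eV.
λ_min = 1240 / 3.400 = 365 nm.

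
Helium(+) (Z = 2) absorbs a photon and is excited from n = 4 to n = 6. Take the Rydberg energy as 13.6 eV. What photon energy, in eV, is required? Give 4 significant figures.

The Bohr energies scale as Z², so for Z = 2: E_n = −54.40/n² eV.
E_6 = −54.40/36 = −1.511 eV and E_4 = −54.40/16 = −3.400 eV.
The photon energy is |E_6 − E_4| = 1.889 eV.

1.889 eV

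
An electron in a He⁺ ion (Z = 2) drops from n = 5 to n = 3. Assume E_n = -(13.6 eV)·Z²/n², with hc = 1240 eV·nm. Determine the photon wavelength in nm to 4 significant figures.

For Z = 2 the level energies scale as Z², so the effective Rydberg energy is 13.6 × 4 = 54.40 eV.
ΔE = 54.40 × (1/3² − 1/5²) = 54.40 × 0.07111 = 3.868 eV.
λ = hc/ΔE = 1240 / 3.868 = 320.5 nm.

320.5 nm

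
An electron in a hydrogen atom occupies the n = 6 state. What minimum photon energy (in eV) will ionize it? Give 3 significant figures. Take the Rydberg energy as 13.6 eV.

E_6 = −13.60/36 = −0.378 eV, so ionization (to E = 0) requires 0.378 eV.

0.378 eV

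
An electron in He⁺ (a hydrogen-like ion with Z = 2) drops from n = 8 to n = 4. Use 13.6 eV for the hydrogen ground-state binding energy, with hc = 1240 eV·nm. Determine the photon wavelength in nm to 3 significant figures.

For Z = 2 the level energies scale as Z², so the effective Rydberg energy is 13.6 × 4 = 54.40 eV.
ΔE = 54.40 × (1/4² − 1/8²) = 54.40 × 0.04688 = 2.550 eV.
λ = hc/ΔE = 1240 / 2.550 = 486 nm.

486 nm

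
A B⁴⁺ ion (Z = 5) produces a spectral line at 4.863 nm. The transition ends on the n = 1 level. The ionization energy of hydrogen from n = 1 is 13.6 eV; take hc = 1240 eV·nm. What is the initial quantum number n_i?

n_i = 2

The photon energy is ΔE = hc/λ = 1240 / 4.863 = 255.0 eV.
With Z = 5, ΔE = 340.0 × (1/n_f² − 1/n_i²), so 1/n_f² − 1/n_i² = 0.7500.
With n_f = 1: 1/n_i² = 1/1 − 0.7500 = 0.2500, so n_i ≈ 2.00.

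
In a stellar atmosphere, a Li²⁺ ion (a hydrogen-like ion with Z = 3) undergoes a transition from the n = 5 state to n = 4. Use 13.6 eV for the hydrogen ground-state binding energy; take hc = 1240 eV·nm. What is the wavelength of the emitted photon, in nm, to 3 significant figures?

450 nm

For Z = 3 the level energies scale as Z², so the effective Rydberg energy is 13.6 × 9 = 122.4 eV.
ΔE = 122.4 × (1/4² − 1/5²) = 122.4 × 0.02250 = 2.754 eV.
λ = hc/ΔE = 1240 / 2.754 = 450 nm.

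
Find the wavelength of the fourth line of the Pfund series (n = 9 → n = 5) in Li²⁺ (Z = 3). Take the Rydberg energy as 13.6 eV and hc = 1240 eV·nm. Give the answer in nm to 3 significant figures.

The Pfund series terminates on n_f = 5; the fourth line has n_i = 5+4 = 9.
ΔE = 122.4 × (1/5² − 1/9²) = 3.385 eV.
λ = 1240 / 3.385 = 366 nm.

366 nm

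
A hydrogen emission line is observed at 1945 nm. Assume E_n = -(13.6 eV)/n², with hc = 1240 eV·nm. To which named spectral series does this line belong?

Brackett

ΔE = 1240/1945 = 0.6375 eV.
This matches 13.6 × (1/4² − 1/8²), so n_f = 4: the Brackett series.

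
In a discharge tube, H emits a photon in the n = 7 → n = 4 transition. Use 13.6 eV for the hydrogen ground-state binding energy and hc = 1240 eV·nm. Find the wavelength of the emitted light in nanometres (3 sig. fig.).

2170 nm

ΔE = 13.60 × (1/4² − 1/7²) = 13.60 × 0.04209 = 0.5724 eV.
λ = hc/ΔE = 1240 / 0.5724 = 2170 nm.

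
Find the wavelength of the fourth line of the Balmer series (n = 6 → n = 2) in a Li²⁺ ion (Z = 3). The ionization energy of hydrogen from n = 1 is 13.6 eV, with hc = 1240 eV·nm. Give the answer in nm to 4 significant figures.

The Balmer series terminates on n_f = 2; the fourth line has n_i = 2+4 = 6.
ΔE = 122.4 × (1/2² − 1/6²) = 27.20 eV.
λ = 1240 / 27.20 = 45.59 nm.

45.59 nm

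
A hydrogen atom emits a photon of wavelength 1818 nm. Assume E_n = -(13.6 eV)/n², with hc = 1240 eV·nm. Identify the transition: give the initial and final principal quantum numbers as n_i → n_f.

The photon energy is ΔE = hc/λ = 1240 / 1818 = 0.6821 eV.
With Z = 1, ΔE = 13.60 × (1/n_f² − 1/n_i²), so 1/n_f² − 1/n_i² = 0.05015.
Trying n_f = 4 gives 1/n_i² = 0.01235, i.e. n_i ≈ 9; this pair matches.

n_i = 9, n_f = 4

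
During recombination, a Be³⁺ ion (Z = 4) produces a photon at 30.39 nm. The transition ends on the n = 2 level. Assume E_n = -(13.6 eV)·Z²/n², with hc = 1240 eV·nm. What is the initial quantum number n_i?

The photon energy is ΔE = hc/λ = 1240 / 30.39 = 40.80 eV.
With Z = 4, ΔE = 217.6 × (1/n_f² − 1/n_i²), so 1/n_f² − 1/n_i² = 0.1875.
With n_f = 2: 1/n_i² = 1/4 − 0.1875 = 0.06249, so n_i ≈ 4.00.

n_i = 4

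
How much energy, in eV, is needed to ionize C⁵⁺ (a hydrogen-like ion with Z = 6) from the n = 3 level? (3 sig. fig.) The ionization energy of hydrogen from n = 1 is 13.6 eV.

54.4 eV

E_n = −13.6 Z²/n² = −489.6/n² eV for Z = 6.
E_3 = −489.6/9 = −54.4 eV, so ionization (to E = 0) requires 54.4 eV.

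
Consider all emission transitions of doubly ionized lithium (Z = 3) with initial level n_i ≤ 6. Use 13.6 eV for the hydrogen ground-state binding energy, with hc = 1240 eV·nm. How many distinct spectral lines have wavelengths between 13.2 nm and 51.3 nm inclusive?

3

Enumerate all n_i → n_f pairs with 1 ≤ n_f < n_i ≤ 6 and compute λ = 1240 / [13.6·9·(1/n_f² − 1/n_i²)].
Lines falling in [13.2, 51.3] nm: 2→1 (13.51 nm), 6→2 (45.59 nm), 5→2 (48.24 nm).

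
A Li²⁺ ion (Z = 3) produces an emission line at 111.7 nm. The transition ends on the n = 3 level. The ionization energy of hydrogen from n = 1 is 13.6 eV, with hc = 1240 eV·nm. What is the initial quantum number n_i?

The photon energy is ΔE = hc/λ = 1240 / 111.7 = 11.10 eV.
With Z = 3, ΔE = 122.4 × (1/n_f² − 1/n_i²), so 1/n_f² − 1/n_i² = 0.09070.
With n_f = 3: 1/n_i² = 1/9 − 0.09070 = 0.02042, so n_i ≈ 7.00.

n_i = 7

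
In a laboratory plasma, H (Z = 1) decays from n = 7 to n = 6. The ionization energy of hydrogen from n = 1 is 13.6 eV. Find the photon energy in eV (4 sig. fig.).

0.1002 eV

E_7 = −13.60/49 = −0.2776 eV and E_6 = −13.60/36 = −0.3778 eV.
The photon energy is |E_7 − E_6| = 0.1002 eV.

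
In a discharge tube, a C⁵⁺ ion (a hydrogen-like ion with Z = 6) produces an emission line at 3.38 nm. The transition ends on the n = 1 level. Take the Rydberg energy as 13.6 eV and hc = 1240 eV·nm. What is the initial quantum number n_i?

n_i = 2

The photon energy is ΔE = hc/λ = 1240 / 3.38 = 366.9 eV.
With Z = 6, ΔE = 489.6 × (1/n_f² − 1/n_i²), so 1/n_f² − 1/n_i² = 0.7493.
With n_f = 1: 1/n_i² = 1/1 − 0.7493 = 0.2507, so n_i ≈ 2.00.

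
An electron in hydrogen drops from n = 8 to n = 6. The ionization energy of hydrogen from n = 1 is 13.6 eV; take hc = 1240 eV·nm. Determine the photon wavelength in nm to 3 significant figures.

ΔE = 13.60 × (1/6² − 1/8²) = 13.60 × 0.01215 = 0.1653 eV.
λ = hc/ΔE = 1240 / 0.1653 = 7500 nm.

7500 nm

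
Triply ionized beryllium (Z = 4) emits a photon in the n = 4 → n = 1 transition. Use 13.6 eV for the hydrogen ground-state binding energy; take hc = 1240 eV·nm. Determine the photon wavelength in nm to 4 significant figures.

For Z = 4 the level energies scale as Z², so the effective Rydberg energy is 13.6 × 16 = 217.6 eV.
ΔE = 217.6 × (1/1² − 1/4²) = 217.6 × 0.9375 = 204.0 eV.
λ = hc/ΔE = 1240 / 204.0 = 6.078 nm.

6.078 nm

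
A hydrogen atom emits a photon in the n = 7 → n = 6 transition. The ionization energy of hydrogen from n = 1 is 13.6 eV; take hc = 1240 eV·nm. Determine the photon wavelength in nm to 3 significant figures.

12400 nm

ΔE = 13.60 × (1/6² − 1/7²) = 13.60 × 0.007370 = 0.1002 eV.
λ = hc/ΔE = 1240 / 0.1002 = 12400 nm.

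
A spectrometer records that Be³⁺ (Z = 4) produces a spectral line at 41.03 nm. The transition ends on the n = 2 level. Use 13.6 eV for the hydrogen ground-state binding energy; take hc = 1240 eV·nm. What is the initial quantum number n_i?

The photon energy is ΔE = hc/λ = 1240 / 41.03 = 30.22 eV.
With Z = 4, ΔE = 217.6 × (1/n_f² − 1/n_i²), so 1/n_f² − 1/n_i² = 0.1389.
With n_f = 2: 1/n_i² = 1/4 − 0.1389 = 0.1111, so n_i ≈ 3.00.

n_i = 3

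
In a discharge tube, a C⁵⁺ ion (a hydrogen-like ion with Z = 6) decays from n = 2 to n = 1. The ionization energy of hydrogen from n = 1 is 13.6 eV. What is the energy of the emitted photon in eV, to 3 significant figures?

The Bohr energies scale as Z², so for Z = 6: E_n = −489.6/n² eV.
E_2 = −489.6/4 = −122.4 eV and E_1 = −489.6/1 = −489.6 eV.
The photon energy is |E_2 − E_1| = 367 eV.

367 eV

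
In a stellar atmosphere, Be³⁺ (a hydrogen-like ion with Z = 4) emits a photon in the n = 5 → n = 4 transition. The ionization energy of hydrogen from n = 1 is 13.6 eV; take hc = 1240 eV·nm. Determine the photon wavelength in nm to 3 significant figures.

For Z = 4 the level energies scale as Z², so the effective Rydberg energy is 13.6 × 16 = 217.6 eV.
ΔE = 217.6 × (1/4² − 1/5²) = 217.6 × 0.02250 = 4.896 eV.
λ = hc/ΔE = 1240 / 4.896 = 253 nm.

253 nm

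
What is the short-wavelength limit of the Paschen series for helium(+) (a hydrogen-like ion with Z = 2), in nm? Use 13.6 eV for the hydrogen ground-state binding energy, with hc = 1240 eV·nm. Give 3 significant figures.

The Paschen series has lower level n_f = 3; the series limit corresponds to n_i → ∞.
ΔE_max = 13.6 × 4 / 3² = 6.044 eV.
λ_min = 1240 / 6.044 = 205 nm.

205 nm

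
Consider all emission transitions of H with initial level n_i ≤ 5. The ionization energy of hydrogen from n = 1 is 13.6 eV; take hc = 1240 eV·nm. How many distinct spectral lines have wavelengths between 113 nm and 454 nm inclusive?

2

Enumerate all n_i → n_f pairs with 1 ≤ n_f < n_i ≤ 5 and compute λ = 1240 / [13.6·1·(1/n_f² − 1/n_i²)].
Lines falling in [113, 454] nm: 2→1 (121.6 nm), 5→2 (434.2 nm).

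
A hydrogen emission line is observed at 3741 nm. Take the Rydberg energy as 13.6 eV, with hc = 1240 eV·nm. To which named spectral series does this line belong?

Pfund

ΔE = 1240/3741 = 0.3315 eV.
This matches 13.6 × (1/5² − 1/8²), so n_f = 5: the Pfund series.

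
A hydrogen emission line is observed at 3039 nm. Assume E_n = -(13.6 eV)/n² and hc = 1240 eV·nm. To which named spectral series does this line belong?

Pfund

ΔE = 1240/3039 = 0.4080 eV.
This matches 13.6 × (1/5² − 1/10²), so n_f = 5: the Pfund series.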